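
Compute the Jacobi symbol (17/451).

Reciprocity: 17 ≡ 1 and 451 ≡ 3 (mod 4), so (17/451) = +(451/17).
Reduce top mod 17: now compute (9/17).
Reciprocity: 9 ≡ 1 and 17 ≡ 1 (mod 4), so (9/17) = +(17/9).
Reduce top mod 9: now compute (8/9).
Pull out 2^3: since 9 ≡ 1 (mod 8), (2/9) = +1, so (2/9)^3 = +1.
Reached (1/9) = 1. Collecting the sign flips along the way, the symbol is +1.

1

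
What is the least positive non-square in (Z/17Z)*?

3

(2/17) = +1, so 2 is a residue.
(3/17) = −1, so 3 is the smallest positive non-residue mod 17.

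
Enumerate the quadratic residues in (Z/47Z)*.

Square k = 1,…,23 (k and 47−k give the same square):
1²=1, 2²=4, 3²=9, 4²=16, 5²=25, 6²=36, 7²≡2, 8²≡17, 9²≡34, 10²≡6, 11²≡27, 12²≡3, 13²≡28, 14²≡8, 15²≡37, 16²≡21, 17²≡7, 18²≡42, 19²≡32, 20²≡24, 21²≡18, 22²≡14, 23²≡12 (mod 47).
So the quadratic residues mod 47 are {1, 2, 3, 4, 6, 7, 8, 9, 12, 14, 16, 17, 18, 21, 24, 25, 27, 28, 32, 34, 36, 37, 42}.

1 2 3 4 6 7 8 9 12 14 16 17 18 21 24 25 27 28 32 34 36 37 42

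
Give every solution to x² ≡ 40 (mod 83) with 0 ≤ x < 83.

Since 83 ≡ 3 (mod 4), a square root of 40 is 40^((83+1)/4) = 40^21 mod 83.
Repeated squaring: 40^2≡23, 40^4≡31, 40^8≡48, 40^16≡63 (mod 83).
40^21 = 40^(16+4+1) ≡ 17 (mod 83).
Check: 17² = 289 ≡ 40 (mod 83). The two roots are 17 and 66.

17, 66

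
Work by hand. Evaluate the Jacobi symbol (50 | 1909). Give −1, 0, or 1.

-1

Pull out 2: since 1909 ≡ 5 (mod 8), (2/1909) = -1.
Reciprocity: 25 ≡ 1 and 1909 ≡ 1 (mod 4), so (25/1909) = +(1909/25).
Reduce top mod 25: now compute (9/25).
Reciprocity: 9 ≡ 1 and 25 ≡ 1 (mod 4), so (9/25) = +(25/9).
Reduce top mod 9: now compute (7/9).
Reciprocity: 7 ≡ 3 and 9 ≡ 1 (mod 4), so (7/9) = +(9/7).
Reduce top mod 7: now compute (2/7).
Pull out 2: since 7 ≡ 7 (mod 8), (2/7) = +1.
Reached (1/7) = 1. Collecting the sign flips along the way, the symbol is -1.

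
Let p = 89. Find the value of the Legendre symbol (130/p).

-1

First reduce: 130 ≡ 41 (mod 89).
Reciprocity: 41 ≡ 1 and 89 ≡ 1 (mod 4), so (41/89) = +(89/41).
Reduce top mod 41: now compute (7/41).
Reciprocity: 7 ≡ 3 and 41 ≡ 1 (mod 4), so (7/41) = +(41/7).
Reduce top mod 7: now compute (6/7).
Pull out 2: since 7 ≡ 7 (mod 8), (2/7) = +1.
Reciprocity: 3 ≡ 3 and 7 ≡ 3 (mod 4), so (3/7) = −(7/3).
Reduce top mod 3: now compute (1/3).
Reached (1/3) = 1. Collecting the sign flips along the way, the symbol is -1.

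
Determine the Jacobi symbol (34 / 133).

1

Pull out 2: since 133 ≡ 5 (mod 8), (2/133) = -1.
Reciprocity: 17 ≡ 1 and 133 ≡ 1 (mod 4), so (17/133) = +(133/17).
Reduce top mod 17: now compute (14/17).
Pull out 2: since 17 ≡ 1 (mod 8), (2/17) = +1.
Reciprocity: 7 ≡ 3 and 17 ≡ 1 (mod 4), so (7/17) = +(17/7).
Reduce top mod 7: now compute (3/7).
Reciprocity: 3 ≡ 3 and 7 ≡ 3 (mod 4), so (3/7) = −(7/3).
Reduce top mod 3: now compute (1/3).
Reached (1/3) = 1. Collecting the sign flips along the way, the symbol is +1.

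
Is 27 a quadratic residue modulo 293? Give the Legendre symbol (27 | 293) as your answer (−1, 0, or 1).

Reciprocity: 27 ≡ 3 and 293 ≡ 1 (mod 4), so (27/293) = +(293/27).
Reduce top mod 27: now compute (23/27).
Reciprocity: 23 ≡ 3 and 27 ≡ 3 (mod 4), so (23/27) = −(27/23).
Reduce top mod 23: now compute (4/23).
Pull out 2^2: since 23 ≡ 7 (mod 8), (2/23) = +1, so (2/23)^2 = +1.
Reached (1/23) = 1. Collecting the sign flips along the way, the symbol is -1.

-1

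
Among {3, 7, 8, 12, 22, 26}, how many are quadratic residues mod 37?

(3/37) = +1 → QR.
(7/37) = +1 → QR.
(8/37) = -1 → non-residue.
(12/37) = +1 → QR.
(22/37) = -1 → non-residue.
(26/37) = +1 → QR.
Total quadratic residues among the 6: 4.

4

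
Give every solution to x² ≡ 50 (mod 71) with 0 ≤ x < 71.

11, 60

Since 71 ≡ 3 (mod 4), a square root of 50 is 50^((71+1)/4) = 50^18 mod 71.
Repeated squaring: 50^2≡15, 50^4≡12, 50^8≡2, 50^16≡4 (mod 71).
50^18 = 50^(16+2) ≡ 60 (mod 71).
Check: 60² = 3600 ≡ 50 (mod 71). The two roots are 11 and 60.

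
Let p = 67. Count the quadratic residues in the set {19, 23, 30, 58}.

(19/67) = +1 → QR.
(23/67) = +1 → QR.
(30/67) = -1 → non-residue.
(58/67) = -1 → non-residue.
Total quadratic residues among the 4: 2.

2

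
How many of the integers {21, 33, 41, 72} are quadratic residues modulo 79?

2

(21/79) = +1 → QR.
(33/79) = -1 → non-residue.
(41/79) = -1 → non-residue.
(72/79) = +1 → QR.
Total quadratic residues among the 4: 2.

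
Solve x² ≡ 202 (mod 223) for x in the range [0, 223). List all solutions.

47, 176

Since 223 ≡ 3 (mod 4), a square root of 202 is 202^((223+1)/4) = 202^56 mod 223.
Repeated squaring: 202^2≡218, 202^4≡25, 202^8≡179, 202^16≡152, 202^32≡135 (mod 223).
202^56 = 202^(32+16+8) ≡ 47 (mod 223).
Check: 47² = 2209 ≡ 202 (mod 223). The two roots are 47 and 176.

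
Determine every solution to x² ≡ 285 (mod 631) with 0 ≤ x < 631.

Since 631 ≡ 3 (mod 4), a square root of 285 is 285^((631+1)/4) = 285^158 mod 631.
Repeated squaring: 285^2≡457, 285^4≡619, 285^8≡144, 285^16≡544, 285^32≡628, 285^64≡9, 285^128≡81 (mod 631).
285^158 = 285^(128+16+8+4+2) ≡ 578 (mod 631).
Check: 578² = 334084 ≡ 285 (mod 631). The two roots are 53 and 578.

53, 578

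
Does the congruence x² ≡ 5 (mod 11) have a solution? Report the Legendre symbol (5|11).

1

Reciprocity: 5 ≡ 1 and 11 ≡ 3 (mod 4), so (5/11) = +(11/5).
Reduce top mod 5: now compute (1/5).
Reached (1/5) = 1. Collecting the sign flips along the way, the symbol is +1.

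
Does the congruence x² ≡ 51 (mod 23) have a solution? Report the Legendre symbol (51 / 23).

-1

First reduce: 51 ≡ 5 (mod 23).
Reciprocity: 5 ≡ 1 and 23 ≡ 3 (mod 4), so (5/23) = +(23/5).
Reduce top mod 5: now compute (3/5).
Reciprocity: 3 ≡ 3 and 5 ≡ 1 (mod 4), so (3/5) = +(5/3).
Reduce top mod 3: now compute (2/3).
Pull out 2: since 3 ≡ 3 (mod 8), (2/3) = -1.
Reached (1/3) = 1. Collecting the sign flips along the way, the symbol is -1.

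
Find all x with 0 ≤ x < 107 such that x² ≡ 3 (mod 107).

Since 107 ≡ 3 (mod 4), a square root of 3 is 3^((107+1)/4) = 3^27 mod 107.
Repeated squaring: 3^2≡9, 3^4≡81, 3^8≡34, 3^16≡86 (mod 107).
3^27 = 3^(16+8+2+1) ≡ 89 (mod 107).
Check: 89² = 7921 ≡ 3 (mod 107). The two roots are 18 and 89.

18, 89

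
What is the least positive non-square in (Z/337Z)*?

(2/337) = +1, so 2 is a residue.
(3/337) = +1, so 3 is a residue.
(4/337) = +1, so 4 is a residue.
(5/337) = −1, so 5 is the smallest positive non-residue mod 337.

5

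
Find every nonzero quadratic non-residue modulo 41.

Square k = 1,…,20 (k and 41−k give the same square):
1²=1, 2²=4, 3²=9, 4²=16, 5²=25, 6²=36, 7²≡8, 8²≡23, 9²≡40, 10²≡18, 11²≡39, 12²≡21, 13²≡5, 14²≡32, 15²≡20, 16²≡10, 17²≡2, 18²≡37, 19²≡33, 20²≡31 (mod 41).
The residues are {1, 2, 4, 5, 8, 9, 10, 16, 18, 20, 21, 23, 25, 31, 32, 33, 36, 37, 39, 40}; the non-residues are the remaining 20 nonzero classes.

3 6 7 11 12 13 14 15 17 19 22 24 26 27 28 29 30 34 35 38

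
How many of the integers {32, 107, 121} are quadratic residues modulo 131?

(32/131) = -1 → non-residue.
(107/131) = +1 → QR.
(121/131) = +1 → QR.
Total quadratic residues among the 3: 2.

2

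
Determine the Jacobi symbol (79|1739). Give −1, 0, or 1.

Reciprocity: 79 ≡ 3 and 1739 ≡ 3 (mod 4), so (79/1739) = −(1739/79).
Reduce top mod 79: now compute (1/79).
Reached (1/79) = 1. Collecting the sign flips along the way, the symbol is -1.

-1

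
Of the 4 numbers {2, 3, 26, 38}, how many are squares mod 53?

1

(2/53) = -1 → non-residue.
(3/53) = -1 → non-residue.
(26/53) = -1 → non-residue.
(38/53) = +1 → QR.
Total quadratic residues among the 4: 1.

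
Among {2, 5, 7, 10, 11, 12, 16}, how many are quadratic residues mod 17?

(2/17) = +1 → QR.
(5/17) = -1 → non-residue.
(7/17) = -1 → non-residue.
(10/17) = -1 → non-residue.
(11/17) = -1 → non-residue.
(12/17) = -1 → non-residue.
(16/17) = +1 → QR.
Total quadratic residues among the 7: 2.

2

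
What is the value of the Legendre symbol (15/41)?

-1

Euler's criterion: (15/41) ≡ 15^20 (mod 41).
15^2 ≡ 20 (mod 41)
15^4 ≡ 31 (mod 41)
15^8 ≡ 18 (mod 41)
15^16 ≡ 37 (mod 41)
15^20 = 15^(16+4) ≡ 40 (mod 41).
Result is 40 ≡ −1, so (15/41) = −1.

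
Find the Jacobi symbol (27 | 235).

-1

Reciprocity: 27 ≡ 3 and 235 ≡ 3 (mod 4), so (27/235) = −(235/27).
Reduce top mod 27: now compute (19/27).
Reciprocity: 19 ≡ 3 and 27 ≡ 3 (mod 4), so (19/27) = −(27/19).
Reduce top mod 19: now compute (8/19).
Pull out 2^3: since 19 ≡ 3 (mod 8), (2/19) = -1, so (2/19)^3 = -1.
Reached (1/19) = 1. Collecting the sign flips along the way, the symbol is -1.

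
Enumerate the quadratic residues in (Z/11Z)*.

Square k = 1,…,5 (k and 11−k give the same square):
1²=1, 2²=4, 3²=9, 4²≡5, 5²≡3 (mod 11).
So the quadratic residues mod 11 are {1, 3, 4, 5, 9}.

1, 3, 4, 5, 9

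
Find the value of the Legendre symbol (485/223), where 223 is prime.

First reduce: 485 ≡ 39 (mod 223).
Reciprocity: 39 ≡ 3 and 223 ≡ 3 (mod 4), so (39/223) = −(223/39).
Reduce top mod 39: now compute (28/39).
Pull out 2^2: since 39 ≡ 7 (mod 8), (2/39) = +1, so (2/39)^2 = +1.
Reciprocity: 7 ≡ 3 and 39 ≡ 3 (mod 4), so (7/39) = −(39/7).
Reduce top mod 7: now compute (4/7).
Pull out 2^2: since 7 ≡ 7 (mod 8), (2/7) = +1, so (2/7)^2 = +1.
Reached (1/7) = 1. Collecting the sign flips along the way, the symbol is +1.

1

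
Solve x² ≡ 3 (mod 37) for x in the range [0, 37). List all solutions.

15, 22

37 ≡ 1 (mod 4), so we find a root by search.
Trying successive values, 15² = 225 ≡ 3 (mod 37). The other root is 37 − 15 = 22.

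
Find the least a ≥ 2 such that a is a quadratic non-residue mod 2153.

3

(2/2153) = +1, so 2 is a residue.
(3/2153) = −1, so 3 is the smallest positive non-residue mod 2153.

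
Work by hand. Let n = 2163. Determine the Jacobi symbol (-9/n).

0

First reduce: -9 ≡ 2154 (mod 2163).
Pull out 2: since 2163 ≡ 3 (mod 8), (2/2163) = -1.
Reciprocity: 1077 ≡ 1 and 2163 ≡ 3 (mod 4), so (1077/2163) = +(2163/1077).
Reduce top mod 1077: now compute (9/1077).
Reciprocity: 9 ≡ 1 and 1077 ≡ 1 (mod 4), so (9/1077) = +(1077/9).
Reduce top mod 9: now compute (6/9).
Pull out 2: since 9 ≡ 1 (mod 8), (2/9) = +1.
Reciprocity: 3 ≡ 3 and 9 ≡ 1 (mod 4), so (3/9) = +(9/3).
Reduce top mod 3: now compute (0/3).
Top reduces to 0: gcd > 1, so the symbol is 0.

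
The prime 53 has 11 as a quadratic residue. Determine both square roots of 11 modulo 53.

53 ≡ 1 (mod 4), so we find a root by search.
Trying successive values, 8² = 64 ≡ 11 (mod 53). The other root is 53 − 8 = 45.

8, 45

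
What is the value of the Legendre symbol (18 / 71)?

1

Pull out 2: since 71 ≡ 7 (mod 8), (2/71) = +1.
Reciprocity: 9 ≡ 1 and 71 ≡ 3 (mod 4), so (9/71) = +(71/9).
Reduce top mod 9: now compute (8/9).
Pull out 2^3: since 9 ≡ 1 (mod 8), (2/9) = +1, so (2/9)^3 = +1.
Reached (1/9) = 1. Collecting the sign flips along the way, the symbol is +1.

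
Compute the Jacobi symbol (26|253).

1

Pull out 2: since 253 ≡ 5 (mod 8), (2/253) = -1.
Reciprocity: 13 ≡ 1 and 253 ≡ 1 (mod 4), so (13/253) = +(253/13).
Reduce top mod 13: now compute (6/13).
Pull out 2: since 13 ≡ 5 (mod 8), (2/13) = -1.
Reciprocity: 3 ≡ 3 and 13 ≡ 1 (mod 4), so (3/13) = +(13/3).
Reduce top mod 3: now compute (1/3).
Reached (1/3) = 1. Collecting the sign flips along the way, the symbol is +1.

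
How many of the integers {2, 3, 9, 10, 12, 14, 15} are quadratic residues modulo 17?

(2/17) = +1 → QR.
(3/17) = -1 → non-residue.
(9/17) = +1 → QR.
(10/17) = -1 → non-residue.
(12/17) = -1 → non-residue.
(14/17) = -1 → non-residue.
(15/17) = +1 → QR.
Total quadratic residues among the 7: 3.

3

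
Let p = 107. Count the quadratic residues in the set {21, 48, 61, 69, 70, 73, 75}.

(21/107) = -1 → non-residue.
(48/107) = +1 → QR.
(61/107) = +1 → QR.
(69/107) = +1 → QR.
(70/107) = -1 → non-residue.
(73/107) = -1 → non-residue.
(75/107) = +1 → QR.
Total quadratic residues among the 7: 4.

4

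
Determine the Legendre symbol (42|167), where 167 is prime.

Pull out 2: since 167 ≡ 7 (mod 8), (2/167) = +1.
Reciprocity: 21 ≡ 1 and 167 ≡ 3 (mod 4), so (21/167) = +(167/21).
Reduce top mod 21: now compute (20/21).
Pull out 2^2: since 21 ≡ 5 (mod 8), (2/21) = -1, so (2/21)^2 = +1.
Reciprocity: 5 ≡ 1 and 21 ≡ 1 (mod 4), so (5/21) = +(21/5).
Reduce top mod 5: now compute (1/5).
Reached (1/5) = 1. Collecting the sign flips along the way, the symbol is +1.

1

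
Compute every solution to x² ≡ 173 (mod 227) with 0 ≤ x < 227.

Since 227 ≡ 3 (mod 4), a square root of 173 is 173^((227+1)/4) = 173^57 mod 227.
Repeated squaring: 173^2≡192, 173^4≡90, 173^8≡155, 173^16≡190, 173^32≡7 (mod 227).
173^57 = 173^(32+16+8+1) ≡ 207 (mod 227).
Check: 207² = 42849 ≡ 173 (mod 227). The two roots are 20 and 207.

20, 207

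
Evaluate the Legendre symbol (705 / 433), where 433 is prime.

First reduce: 705 ≡ 272 (mod 433).
Pull out 2^4: since 433 ≡ 1 (mod 8), (2/433) = +1, so (2/433)^4 = +1.
Reciprocity: 17 ≡ 1 and 433 ≡ 1 (mod 4), so (17/433) = +(433/17).
Reduce top mod 17: now compute (8/17).
Pull out 2^3: since 17 ≡ 1 (mod 8), (2/17) = +1, so (2/17)^3 = +1.
Reached (1/17) = 1. Collecting the sign flips along the way, the symbol is +1.

1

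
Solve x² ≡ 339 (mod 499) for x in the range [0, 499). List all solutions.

73, 426

Since 499 ≡ 3 (mod 4), a square root of 339 is 339^((499+1)/4) = 339^125 mod 499.
Repeated squaring: 339^2≡151, 339^4≡346, 339^8≡455, 339^16≡439, 339^32≡107, 339^64≡471 (mod 499).
339^125 = 339^(64+32+16+8+4+1) ≡ 73 (mod 499).
Check: 73² = 5329 ≡ 339 (mod 499). The two roots are 73 and 426.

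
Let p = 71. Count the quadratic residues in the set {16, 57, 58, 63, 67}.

3

(16/71) = +1 → QR.
(57/71) = +1 → QR.
(58/71) = +1 → QR.
(63/71) = -1 → non-residue.
(67/71) = -1 → non-residue.
Total quadratic residues among the 5: 3.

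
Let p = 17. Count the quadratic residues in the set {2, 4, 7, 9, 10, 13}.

(2/17) = +1 → QR.
(4/17) = +1 → QR.
(7/17) = -1 → non-residue.
(9/17) = +1 → QR.
(10/17) = -1 → non-residue.
(13/17) = +1 → QR.
Total quadratic residues among the 6: 4.

4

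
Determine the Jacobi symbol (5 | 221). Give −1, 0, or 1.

Reciprocity: 5 ≡ 1 and 221 ≡ 1 (mod 4), so (5/221) = +(221/5).
Reduce top mod 5: now compute (1/5).
Reached (1/5) = 1. Collecting the sign flips along the way, the symbol is +1.

1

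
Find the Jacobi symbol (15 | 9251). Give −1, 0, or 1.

Reciprocity: 15 ≡ 3 and 9251 ≡ 3 (mod 4), so (15/9251) = −(9251/15).
Reduce top mod 15: now compute (11/15).
Reciprocity: 11 ≡ 3 and 15 ≡ 3 (mod 4), so (11/15) = −(15/11).
Reduce top mod 11: now compute (4/11).
Pull out 2^2: since 11 ≡ 3 (mod 8), (2/11) = -1, so (2/11)^2 = +1.
Reached (1/11) = 1. Collecting the sign flips along the way, the symbol is +1.

1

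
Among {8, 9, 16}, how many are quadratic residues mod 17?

3

(8/17) = +1 → QR.
(9/17) = +1 → QR.
(16/17) = +1 → QR.
Total quadratic residues among the 3: 3.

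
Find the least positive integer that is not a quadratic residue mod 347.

2

(2/347) = −1, so 2 is the smallest positive non-residue mod 347.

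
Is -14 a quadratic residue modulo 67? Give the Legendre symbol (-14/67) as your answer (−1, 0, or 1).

-1

First reduce: -14 ≡ 53 (mod 67).
Reciprocity: 53 ≡ 1 and 67 ≡ 3 (mod 4), so (53/67) = +(67/53).
Reduce top mod 53: now compute (14/53).
Pull out 2: since 53 ≡ 5 (mod 8), (2/53) = -1.
Reciprocity: 7 ≡ 3 and 53 ≡ 1 (mod 4), so (7/53) = +(53/7).
Reduce top mod 7: now compute (4/7).
Pull out 2^2: since 7 ≡ 7 (mod 8), (2/7) = +1, so (2/7)^2 = +1.
Reached (1/7) = 1. Collecting the sign flips along the way, the symbol is -1.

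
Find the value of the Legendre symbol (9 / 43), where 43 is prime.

1

Euler's criterion: (9/43) ≡ 9^21 (mod 43).
9^2 ≡ 38 (mod 43)
9^4 ≡ 25 (mod 43)
9^8 ≡ 23 (mod 43)
9^16 ≡ 13 (mod 43)
9^21 = 9^(16+4+1) ≡ 1 (mod 43).
Result is 1, so (9/43) = 1.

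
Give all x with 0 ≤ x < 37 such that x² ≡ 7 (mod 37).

9, 28

37 ≡ 1 (mod 4), so we find a root by search.
Trying successive values, 9² = 81 ≡ 7 (mod 37). The other root is 37 − 9 = 28.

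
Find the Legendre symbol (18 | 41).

Euler's criterion: (18/41) ≡ 18^20 (mod 41).
18^2 ≡ 37 (mod 41)
18^4 ≡ 16 (mod 41)
18^8 ≡ 10 (mod 41)
18^16 ≡ 18 (mod 41)
18^20 = 18^(16+4) ≡ 1 (mod 41).
Result is 1, so (18/41) = 1.

1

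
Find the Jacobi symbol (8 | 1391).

Pull out 2^3: since 1391 ≡ 7 (mod 8), (2/1391) = +1, so (2/1391)^3 = +1.
Reached (1/1391) = 1. Collecting the sign flips along the way, the symbol is +1.

1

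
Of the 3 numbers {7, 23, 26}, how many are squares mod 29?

(7/29) = +1 → QR.
(23/29) = +1 → QR.
(26/29) = -1 → non-residue.
Total quadratic residues among the 3: 2.

2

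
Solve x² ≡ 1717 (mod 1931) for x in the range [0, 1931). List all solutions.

Since 1931 ≡ 3 (mod 4), a square root of 1717 is 1717^((1931+1)/4) = 1717^483 mod 1931.
Repeated squaring: 1717^2≡1383, 1717^4≡999, 1717^8≡1605, 1717^16≡71, 1717^32≡1179, 1717^64≡1652, 1717^128≡601, 1717^256≡104 (mod 1931).
1717^483 = 1717^(256+128+64+32+2+1) ≡ 1302 (mod 1931).
Check: 1302² = 1695204 ≡ 1717 (mod 1931). The two roots are 629 and 1302.

629, 1302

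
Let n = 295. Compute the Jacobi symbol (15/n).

0

Reciprocity: 15 ≡ 3 and 295 ≡ 3 (mod 4), so (15/295) = −(295/15).
Reduce top mod 15: now compute (10/15).
Pull out 2: since 15 ≡ 7 (mod 8), (2/15) = +1.
Reciprocity: 5 ≡ 1 and 15 ≡ 3 (mod 4), so (5/15) = +(15/5).
Reduce top mod 5: now compute (0/5).
Top reduces to 0: gcd > 1, so the symbol is 0.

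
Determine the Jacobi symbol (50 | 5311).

1

Pull out 2: since 5311 ≡ 7 (mod 8), (2/5311) = +1.
Reciprocity: 25 ≡ 1 and 5311 ≡ 3 (mod 4), so (25/5311) = +(5311/25).
Reduce top mod 25: now compute (11/25).
Reciprocity: 11 ≡ 3 and 25 ≡ 1 (mod 4), so (11/25) = +(25/11).
Reduce top mod 11: now compute (3/11).
Reciprocity: 3 ≡ 3 and 11 ≡ 3 (mod 4), so (3/11) = −(11/3).
Reduce top mod 3: now compute (2/3).
Pull out 2: since 3 ≡ 3 (mod 8), (2/3) = -1.
Reached (1/3) = 1. Collecting the sign flips along the way, the symbol is +1.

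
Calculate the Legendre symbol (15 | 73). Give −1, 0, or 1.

Euler's criterion: (15/73) ≡ 15^36 (mod 73).
15^2 ≡ 6 (mod 73)
15^4 ≡ 36 (mod 73)
15^8 ≡ 55 (mod 73)
15^16 ≡ 32 (mod 73)
15^32 ≡ 2 (mod 73)
15^36 = 15^(32+4) ≡ 72 (mod 73).
Result is 72 ≡ −1, so (15/73) = −1.

-1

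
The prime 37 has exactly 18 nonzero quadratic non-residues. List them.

2, 5, 6, 8, 13, 14, 15, 17, 18, 19, 20, 22, 23, 24, 29, 31, 32, 35

Square k = 1,…,18 (k and 37−k give the same square):
1²=1, 2²=4, 3²=9, 4²=16, 5²=25, 6²=36, 7²≡12, 8²≡27, 9²≡7, 10²≡26, 11²≡10, 12²≡33, 13²≡21, 14²≡11, 15²≡3, 16²≡34, 17²≡30, 18²≡28 (mod 37).
The residues are {1, 3, 4, 7, 9, 10, 11, 12, 16, 21, 25, 26, 27, 28, 30, 33, 34, 36}; the non-residues are the remaining 18 nonzero classes.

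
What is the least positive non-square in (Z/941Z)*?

2

(2/941) = −1, so 2 is the smallest positive non-residue mod 941.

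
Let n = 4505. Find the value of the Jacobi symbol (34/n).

Pull out 2: since 4505 ≡ 1 (mod 8), (2/4505) = +1.
Reciprocity: 17 ≡ 1 and 4505 ≡ 1 (mod 4), so (17/4505) = +(4505/17).
Reduce top mod 17: now compute (0/17).
Top reduces to 0: gcd > 1, so the symbol is 0.

0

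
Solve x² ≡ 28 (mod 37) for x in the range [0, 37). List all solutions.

18, 19

37 ≡ 1 (mod 4), so we find a root by search.
Trying successive values, 18² = 324 ≡ 28 (mod 37). The other root is 37 − 18 = 19.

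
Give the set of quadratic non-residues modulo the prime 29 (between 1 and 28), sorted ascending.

Square k = 1,…,14 (k and 29−k give the same square):
1²=1, 2²=4, 3²=9, 4²=16, 5²=25, 6²≡7, 7²≡20, 8²≡6, 9²≡23, 10²≡13, 11²≡5, 12²≡28, 13²≡24, 14²≡22 (mod 29).
The residues are {1, 4, 5, 6, 7, 9, 13, 16, 20, 22, 23, 24, 25, 28}; the non-residues are the remaining 14 nonzero classes.

2, 3, 8, 10, 11, 12, 14, 15, 17, 18, 19, 21, 26, 27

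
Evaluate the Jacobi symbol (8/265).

1

Pull out 2^3: since 265 ≡ 1 (mod 8), (2/265) = +1, so (2/265)^3 = +1.
Reached (1/265) = 1. Collecting the sign flips along the way, the symbol is +1.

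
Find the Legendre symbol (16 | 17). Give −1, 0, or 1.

Pull out 2^4: since 17 ≡ 1 (mod 8), (2/17) = +1, so (2/17)^4 = +1.
Reached (1/17) = 1. Collecting the sign flips along the way, the symbol is +1.

1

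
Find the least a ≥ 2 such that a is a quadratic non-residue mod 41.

(2/41) = +1, so 2 is a residue.
(3/41) = −1, so 3 is the smallest positive non-residue mod 41.

3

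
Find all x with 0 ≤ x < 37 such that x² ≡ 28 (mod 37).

18, 19

37 ≡ 1 (mod 4), so we find a root by search.
Trying successive values, 18² = 324 ≡ 28 (mod 37). The other root is 37 − 18 = 19.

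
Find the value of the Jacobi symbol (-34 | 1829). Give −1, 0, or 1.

1

First reduce: -34 ≡ 1795 (mod 1829).
Reciprocity: 1795 ≡ 3 and 1829 ≡ 1 (mod 4), so (1795/1829) = +(1829/1795).
Reduce top mod 1795: now compute (34/1795).
Pull out 2: since 1795 ≡ 3 (mod 8), (2/1795) = -1.
Reciprocity: 17 ≡ 1 and 1795 ≡ 3 (mod 4), so (17/1795) = +(1795/17).
Reduce top mod 17: now compute (10/17).
Pull out 2: since 17 ≡ 1 (mod 8), (2/17) = +1.
Reciprocity: 5 ≡ 1 and 17 ≡ 1 (mod 4), so (5/17) = +(17/5).
Reduce top mod 5: now compute (2/5).
Pull out 2: since 5 ≡ 5 (mod 8), (2/5) = -1.
Reached (1/5) = 1. Collecting the sign flips along the way, the symbol is +1.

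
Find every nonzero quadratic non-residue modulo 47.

5,10,11,13,15,19,20,22,23,26,29,30,31,33,35,38,39,40,41,43,44,45,46

Square k = 1,…,23 (k and 47−k give the same square):
1²=1, 2²=4, 3²=9, 4²=16, 5²=25, 6²=36, 7²≡2, 8²≡17, 9²≡34, 10²≡6, 11²≡27, 12²≡3, 13²≡28, 14²≡8, 15²≡37, 16²≡21, 17²≡7, 18²≡42, 19²≡32, 20²≡24, 21²≡18, 22²≡14, 23²≡12 (mod 47).
The residues are {1, 2, 3, 4, 6, 7, 8, 9, 12, 14, 16, 17, 18, 21, 24, 25, 27, 28, 32, 34, 36, 37, 42}; the non-residues are the remaining 23 nonzero classes.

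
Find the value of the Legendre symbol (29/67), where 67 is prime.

Euler's criterion: (29/67) ≡ 29^33 (mod 67).
29^2 ≡ 37 (mod 67)
29^4 ≡ 29 (mod 67)
29^8 ≡ 37 (mod 67)
29^16 ≡ 29 (mod 67)
29^32 ≡ 37 (mod 67)
29^33 = 29^(32+1) ≡ 1 (mod 67).
Result is 1, so (29/67) = 1.

1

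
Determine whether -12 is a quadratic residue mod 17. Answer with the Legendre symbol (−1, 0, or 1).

-1

First reduce: -12 ≡ 5 (mod 17).
Reciprocity: 5 ≡ 1 and 17 ≡ 1 (mod 4), so (5/17) = +(17/5).
Reduce top mod 5: now compute (2/5).
Pull out 2: since 5 ≡ 5 (mod 8), (2/5) = -1.
Reached (1/5) = 1. Collecting the sign flips along the way, the symbol is -1.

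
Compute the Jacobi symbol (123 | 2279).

Reciprocity: 123 ≡ 3 and 2279 ≡ 3 (mod 4), so (123/2279) = −(2279/123).
Reduce top mod 123: now compute (65/123).
Reciprocity: 65 ≡ 1 and 123 ≡ 3 (mod 4), so (65/123) = +(123/65).
Reduce top mod 65: now compute (58/65).
Pull out 2: since 65 ≡ 1 (mod 8), (2/65) = +1.
Reciprocity: 29 ≡ 1 and 65 ≡ 1 (mod 4), so (29/65) = +(65/29).
Reduce top mod 29: now compute (7/29).
Reciprocity: 7 ≡ 3 and 29 ≡ 1 (mod 4), so (7/29) = +(29/7).
Reduce top mod 7: now compute (1/7).
Reached (1/7) = 1. Collecting the sign flips along the way, the symbol is -1.

-1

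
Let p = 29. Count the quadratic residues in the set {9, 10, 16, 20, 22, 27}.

4

(9/29) = +1 → QR.
(10/29) = -1 → non-residue.
(16/29) = +1 → QR.
(20/29) = +1 → QR.
(22/29) = +1 → QR.
(27/29) = -1 → non-residue.
Total quadratic residues among the 6: 4.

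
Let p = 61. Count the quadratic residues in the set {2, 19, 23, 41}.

(2/61) = -1 → non-residue.
(19/61) = +1 → QR.
(23/61) = -1 → non-residue.
(41/61) = +1 → QR.
Total quadratic residues among the 4: 2.

2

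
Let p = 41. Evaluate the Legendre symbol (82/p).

0

First reduce: 82 ≡ 0 (mod 41).
Top reduces to 0: gcd > 1, so the symbol is 0.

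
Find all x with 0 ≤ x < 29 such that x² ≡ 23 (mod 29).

29 ≡ 1 (mod 4), so we find a root by search.
Trying successive values, 9² = 81 ≡ 23 (mod 29). The other root is 29 − 9 = 20.

9, 20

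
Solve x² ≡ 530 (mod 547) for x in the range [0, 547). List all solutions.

Since 547 ≡ 3 (mod 4), a square root of 530 is 530^((547+1)/4) = 530^137 mod 547.
Repeated squaring: 530^2≡289, 530^4≡377, 530^8≡456, 530^16≡76, 530^32≡306, 530^64≡99, 530^128≡502 (mod 547).
530^137 = 530^(128+8+1) ≡ 401 (mod 547).
Check: 401² = 160801 ≡ 530 (mod 547). The two roots are 146 and 401.

146, 401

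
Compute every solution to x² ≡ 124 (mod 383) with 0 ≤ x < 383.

152, 231

Since 383 ≡ 3 (mod 4), a square root of 124 is 124^((383+1)/4) = 124^96 mod 383.
Repeated squaring: 124^2≡56, 124^4≡72, 124^8≡205, 124^16≡278, 124^32≡301, 124^64≡213 (mod 383).
124^96 = 124^(64+32) ≡ 152 (mod 383).
Check: 152² = 23104 ≡ 124 (mod 383). The two roots are 152 and 231.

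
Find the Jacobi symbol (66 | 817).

1

Pull out 2: since 817 ≡ 1 (mod 8), (2/817) = +1.
Reciprocity: 33 ≡ 1 and 817 ≡ 1 (mod 4), so (33/817) = +(817/33).
Reduce top mod 33: now compute (25/33).
Reciprocity: 25 ≡ 1 and 33 ≡ 1 (mod 4), so (25/33) = +(33/25).
Reduce top mod 25: now compute (8/25).
Pull out 2^3: since 25 ≡ 1 (mod 8), (2/25) = +1, so (2/25)^3 = +1.
Reached (1/25) = 1. Collecting the sign flips along the way, the symbol is +1.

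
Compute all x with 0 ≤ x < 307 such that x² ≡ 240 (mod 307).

94, 213

Since 307 ≡ 3 (mod 4), a square root of 240 is 240^((307+1)/4) = 240^77 mod 307.
Repeated squaring: 240^2≡191, 240^4≡255, 240^8≡248, 240^16≡104, 240^32≡71, 240^64≡129 (mod 307).
240^77 = 240^(64+8+4+1) ≡ 94 (mod 307).
Check: 94² = 8836 ≡ 240 (mod 307). The two roots are 94 and 213.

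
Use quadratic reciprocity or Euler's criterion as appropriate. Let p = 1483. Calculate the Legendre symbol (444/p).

Pull out 2^2: since 1483 ≡ 3 (mod 8), (2/1483) = -1, so (2/1483)^2 = +1.
Reciprocity: 111 ≡ 3 and 1483 ≡ 3 (mod 4), so (111/1483) = −(1483/111).
Reduce top mod 111: now compute (40/111).
Pull out 2^3: since 111 ≡ 7 (mod 8), (2/111) = +1, so (2/111)^3 = +1.
Reciprocity: 5 ≡ 1 and 111 ≡ 3 (mod 4), so (5/111) = +(111/5).
Reduce top mod 5: now compute (1/5).
Reached (1/5) = 1. Collecting the sign flips along the way, the symbol is -1.

-1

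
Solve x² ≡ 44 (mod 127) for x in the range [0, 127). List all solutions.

Since 127 ≡ 3 (mod 4), a square root of 44 is 44^((127+1)/4) = 44^32 mod 127.
Repeated squaring: 44^2≡31, 44^4≡72, 44^8≡104, 44^16≡21, 44^32≡60 (mod 127).
44^32 = 44^(32) ≡ 60 (mod 127).
Check: 60² = 3600 ≡ 44 (mod 127). The two roots are 60 and 67.

60, 67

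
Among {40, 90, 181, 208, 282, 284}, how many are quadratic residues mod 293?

3

(40/293) = +1 → QR.
(90/293) = +1 → QR.
(181/293) = -1 → non-residue.
(208/293) = -1 → non-residue.
(282/293) = -1 → non-residue.
(284/293) = +1 → QR.
Total quadratic residues among the 6: 3.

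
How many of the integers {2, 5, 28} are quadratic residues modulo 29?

2

(2/29) = -1 → non-residue.
(5/29) = +1 → QR.
(28/29) = +1 → QR.
Total quadratic residues among the 3: 2.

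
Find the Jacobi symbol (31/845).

1

Reciprocity: 31 ≡ 3 and 845 ≡ 1 (mod 4), so (31/845) = +(845/31).
Reduce top mod 31: now compute (8/31).
Pull out 2^3: since 31 ≡ 7 (mod 8), (2/31) = +1, so (2/31)^3 = +1.
Reached (1/31) = 1. Collecting the sign flips along the way, the symbol is +1.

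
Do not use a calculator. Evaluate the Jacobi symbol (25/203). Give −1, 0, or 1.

1

Reciprocity: 25 ≡ 1 and 203 ≡ 3 (mod 4), so (25/203) = +(203/25).
Reduce top mod 25: now compute (3/25).
Reciprocity: 3 ≡ 3 and 25 ≡ 1 (mod 4), so (3/25) = +(25/3).
Reduce top mod 3: now compute (1/3).
Reached (1/3) = 1. Collecting the sign flips along the way, the symbol is +1.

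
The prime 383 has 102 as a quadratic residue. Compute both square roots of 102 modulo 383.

189, 194

Since 383 ≡ 3 (mod 4), a square root of 102 is 102^((383+1)/4) = 102^96 mod 383.
Repeated squaring: 102^2≡63, 102^4≡139, 102^8≡171, 102^16≡133, 102^32≡71, 102^64≡62 (mod 383).
102^96 = 102^(64+32) ≡ 189 (mod 383).
Check: 189² = 35721 ≡ 102 (mod 383). The two roots are 189 and 194.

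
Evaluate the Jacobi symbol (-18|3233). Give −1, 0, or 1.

1

First reduce: -18 ≡ 3215 (mod 3233).
Reciprocity: 3215 ≡ 3 and 3233 ≡ 1 (mod 4), so (3215/3233) = +(3233/3215).
Reduce top mod 3215: now compute (18/3215).
Pull out 2: since 3215 ≡ 7 (mod 8), (2/3215) = +1.
Reciprocity: 9 ≡ 1 and 3215 ≡ 3 (mod 4), so (9/3215) = +(3215/9).
Reduce top mod 9: now compute (2/9).
Pull out 2: since 9 ≡ 1 (mod 8), (2/9) = +1.
Reached (1/9) = 1. Collecting the sign flips along the way, the symbol is +1.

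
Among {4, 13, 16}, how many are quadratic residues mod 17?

3

(4/17) = +1 → QR.
(13/17) = +1 → QR.
(16/17) = +1 → QR.
Total quadratic residues among the 3: 3.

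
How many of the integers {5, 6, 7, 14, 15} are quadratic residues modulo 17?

(5/17) = -1 → non-residue.
(6/17) = -1 → non-residue.
(7/17) = -1 → non-residue.
(14/17) = -1 → non-residue.
(15/17) = +1 → QR.
Total quadratic residues among the 5: 1.

1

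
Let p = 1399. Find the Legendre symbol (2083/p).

1

First reduce: 2083 ≡ 684 (mod 1399).
Pull out 2^2: since 1399 ≡ 7 (mod 8), (2/1399) = +1, so (2/1399)^2 = +1.
Reciprocity: 171 ≡ 3 and 1399 ≡ 3 (mod 4), so (171/1399) = −(1399/171).
Reduce top mod 171: now compute (31/171).
Reciprocity: 31 ≡ 3 and 171 ≡ 3 (mod 4), so (31/171) = −(171/31).
Reduce top mod 31: now compute (16/31).
Pull out 2^4: since 31 ≡ 7 (mod 8), (2/31) = +1, so (2/31)^4 = +1.
Reached (1/31) = 1. Collecting the sign flips along the way, the symbol is +1.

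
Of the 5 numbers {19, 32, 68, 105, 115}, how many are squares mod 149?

(19/149) = +1 → QR.
(32/149) = -1 → non-residue.
(68/149) = +1 → QR.
(105/149) = -1 → non-residue.
(115/149) = -1 → non-residue.
Total quadratic residues among the 5: 2.

2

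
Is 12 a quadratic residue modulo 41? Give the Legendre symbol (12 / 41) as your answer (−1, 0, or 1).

-1

Pull out 2^2: since 41 ≡ 1 (mod 8), (2/41) = +1, so (2/41)^2 = +1.
Reciprocity: 3 ≡ 3 and 41 ≡ 1 (mod 4), so (3/41) = +(41/3).
Reduce top mod 3: now compute (2/3).
Pull out 2: since 3 ≡ 3 (mod 8), (2/3) = -1.
Reached (1/3) = 1. Collecting the sign flips along the way, the symbol is -1.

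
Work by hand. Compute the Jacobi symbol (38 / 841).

Pull out 2: since 841 ≡ 1 (mod 8), (2/841) = +1.
Reciprocity: 19 ≡ 3 and 841 ≡ 1 (mod 4), so (19/841) = +(841/19).
Reduce top mod 19: now compute (5/19).
Reciprocity: 5 ≡ 1 and 19 ≡ 3 (mod 4), so (5/19) = +(19/5).
Reduce top mod 5: now compute (4/5).
Pull out 2^2: since 5 ≡ 5 (mod 8), (2/5) = -1, so (2/5)^2 = +1.
Reached (1/5) = 1. Collecting the sign flips along the way, the symbol is +1.

1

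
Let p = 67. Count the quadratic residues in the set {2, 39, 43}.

1

(2/67) = -1 → non-residue.
(39/67) = +1 → QR.
(43/67) = -1 → non-residue.
Total quadratic residues among the 3: 1.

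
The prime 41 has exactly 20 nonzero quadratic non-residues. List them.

Square k = 1,…,20 (k and 41−k give the same square):
1²=1, 2²=4, 3²=9, 4²=16, 5²=25, 6²=36, 7²≡8, 8²≡23, 9²≡40, 10²≡18, 11²≡39, 12²≡21, 13²≡5, 14²≡32, 15²≡20, 16²≡10, 17²≡2, 18²≡37, 19²≡33, 20²≡31 (mod 41).
The residues are {1, 2, 4, 5, 8, 9, 10, 16, 18, 20, 21, 23, 25, 31, 32, 33, 36, 37, 39, 40}; the non-residues are the remaining 20 nonzero classes.

3,6,7,11,12,13,14,15,17,19,22,24,26,27,28,29,30,34,35,38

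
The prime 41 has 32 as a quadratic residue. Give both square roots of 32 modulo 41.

14, 27

41 ≡ 1 (mod 4), so we find a root by search.
Trying successive values, 14² = 196 ≡ 32 (mod 41). The other root is 41 − 14 = 27.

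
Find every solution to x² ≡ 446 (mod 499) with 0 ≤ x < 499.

38, 461

Since 499 ≡ 3 (mod 4), a square root of 446 is 446^((499+1)/4) = 446^125 mod 499.
Repeated squaring: 446^2≡314, 446^4≡293, 446^8≡21, 446^16≡441, 446^32≡370, 446^64≡174 (mod 499).
446^125 = 446^(64+32+16+8+4+1) ≡ 38 (mod 499).
Check: 38² = 1444 ≡ 446 (mod 499). The two roots are 38 and 461.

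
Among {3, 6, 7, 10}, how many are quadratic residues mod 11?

(3/11) = +1 → QR.
(6/11) = -1 → non-residue.
(7/11) = -1 → non-residue.
(10/11) = -1 → non-residue.
Total quadratic residues among the 4: 1.

1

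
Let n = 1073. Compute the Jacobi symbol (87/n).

0

Reciprocity: 87 ≡ 3 and 1073 ≡ 1 (mod 4), so (87/1073) = +(1073/87).
Reduce top mod 87: now compute (29/87).
Reciprocity: 29 ≡ 1 and 87 ≡ 3 (mod 4), so (29/87) = +(87/29).
Reduce top mod 29: now compute (0/29).
Top reduces to 0: gcd > 1, so the symbol is 0.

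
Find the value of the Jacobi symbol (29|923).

1

Reciprocity: 29 ≡ 1 and 923 ≡ 3 (mod 4), so (29/923) = +(923/29).
Reduce top mod 29: now compute (24/29).
Pull out 2^3: since 29 ≡ 5 (mod 8), (2/29) = -1, so (2/29)^3 = -1.
Reciprocity: 3 ≡ 3 and 29 ≡ 1 (mod 4), so (3/29) = +(29/3).
Reduce top mod 3: now compute (2/3).
Pull out 2: since 3 ≡ 3 (mod 8), (2/3) = -1.
Reached (1/3) = 1. Collecting the sign flips along the way, the symbol is +1.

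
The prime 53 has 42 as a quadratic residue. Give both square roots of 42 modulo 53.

53 ≡ 1 (mod 4), so we find a root by search.
Trying successive values, 25² = 625 ≡ 42 (mod 53). The other root is 53 − 25 = 28.

25, 28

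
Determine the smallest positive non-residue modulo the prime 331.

(2/331) = −1, so 2 is the smallest positive non-residue mod 331.

2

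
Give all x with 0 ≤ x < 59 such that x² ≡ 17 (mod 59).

Since 59 ≡ 3 (mod 4), a square root of 17 is 17^((59+1)/4) = 17^15 mod 59.
Repeated squaring: 17^2≡53, 17^4≡36, 17^8≡57 (mod 59).
17^15 = 17^(8+4+2+1) ≡ 28 (mod 59).
Check: 28² = 784 ≡ 17 (mod 59). The two roots are 28 and 31.

28, 31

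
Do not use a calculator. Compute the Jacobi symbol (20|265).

Pull out 2^2: since 265 ≡ 1 (mod 8), (2/265) = +1, so (2/265)^2 = +1.
Reciprocity: 5 ≡ 1 and 265 ≡ 1 (mod 4), so (5/265) = +(265/5).
Reduce top mod 5: now compute (0/5).
Top reduces to 0: gcd > 1, so the symbol is 0.

0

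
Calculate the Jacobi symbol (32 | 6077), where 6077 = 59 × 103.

Pull out 2^5: since 6077 ≡ 5 (mod 8), (2/6077) = -1, so (2/6077)^5 = -1.
Reached (1/6077) = 1. Collecting the sign flips along the way, the symbol is -1.

-1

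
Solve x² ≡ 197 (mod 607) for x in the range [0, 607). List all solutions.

248, 359

Since 607 ≡ 3 (mod 4), a square root of 197 is 197^((607+1)/4) = 197^152 mod 607.
Repeated squaring: 197^2≡568, 197^4≡307, 197^8≡164, 197^16≡188, 197^32≡138, 197^64≡227, 197^128≡541 (mod 607).
197^152 = 197^(128+16+8) ≡ 359 (mod 607).
Check: 359² = 128881 ≡ 197 (mod 607). The two roots are 248 and 359.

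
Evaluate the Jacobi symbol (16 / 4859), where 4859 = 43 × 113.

Pull out 2^4: since 4859 ≡ 3 (mod 8), (2/4859) = -1, so (2/4859)^4 = +1.
Reached (1/4859) = 1. Collecting the sign flips along the way, the symbol is +1.

1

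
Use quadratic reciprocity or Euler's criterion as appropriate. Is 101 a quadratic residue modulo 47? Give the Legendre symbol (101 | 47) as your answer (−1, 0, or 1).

First reduce: 101 ≡ 7 (mod 47).
Reciprocity: 7 ≡ 3 and 47 ≡ 3 (mod 4), so (7/47) = −(47/7).
Reduce top mod 7: now compute (5/7).
Reciprocity: 5 ≡ 1 and 7 ≡ 3 (mod 4), so (5/7) = +(7/5).
Reduce top mod 5: now compute (2/5).
Pull out 2: since 5 ≡ 5 (mod 8), (2/5) = -1.
Reached (1/5) = 1. Collecting the sign flips along the way, the symbol is +1.

1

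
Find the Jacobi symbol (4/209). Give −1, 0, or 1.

Pull out 2^2: since 209 ≡ 1 (mod 8), (2/209) = +1, so (2/209)^2 = +1.
Reached (1/209) = 1. Collecting the sign flips along the way, the symbol is +1.

1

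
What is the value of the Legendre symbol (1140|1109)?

First reduce: 1140 ≡ 31 (mod 1109).
Reciprocity: 31 ≡ 3 and 1109 ≡ 1 (mod 4), so (31/1109) = +(1109/31).
Reduce top mod 31: now compute (24/31).
Pull out 2^3: since 31 ≡ 7 (mod 8), (2/31) = +1, so (2/31)^3 = +1.
Reciprocity: 3 ≡ 3 and 31 ≡ 3 (mod 4), so (3/31) = −(31/3).
Reduce top mod 3: now compute (1/3).
Reached (1/3) = 1. Collecting the sign flips along the way, the symbol is -1.

-1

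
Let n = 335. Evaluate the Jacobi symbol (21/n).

Reciprocity: 21 ≡ 1 and 335 ≡ 3 (mod 4), so (21/335) = +(335/21).
Reduce top mod 21: now compute (20/21).
Pull out 2^2: since 21 ≡ 5 (mod 8), (2/21) = -1, so (2/21)^2 = +1.
Reciprocity: 5 ≡ 1 and 21 ≡ 1 (mod 4), so (5/21) = +(21/5).
Reduce top mod 5: now compute (1/5).
Reached (1/5) = 1. Collecting the sign flips along the way, the symbol is +1.

1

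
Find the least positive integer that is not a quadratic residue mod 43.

2

(2/43) = −1, so 2 is the smallest positive non-residue mod 43.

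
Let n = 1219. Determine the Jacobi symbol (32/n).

-1

Pull out 2^5: since 1219 ≡ 3 (mod 8), (2/1219) = -1, so (2/1219)^5 = -1.
Reached (1/1219) = 1. Collecting the sign flips along the way, the symbol is -1.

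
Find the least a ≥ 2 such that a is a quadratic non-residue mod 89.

(2/89) = +1, so 2 is a residue.
(3/89) = −1, so 3 is the smallest positive non-residue mod 89.

3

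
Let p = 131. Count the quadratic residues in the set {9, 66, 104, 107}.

2

(9/131) = +1 → QR.
(66/131) = -1 → non-residue.
(104/131) = -1 → non-residue.
(107/131) = +1 → QR.
Total quadratic residues among the 4: 2.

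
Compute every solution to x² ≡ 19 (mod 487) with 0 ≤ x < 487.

186, 301

Since 487 ≡ 3 (mod 4), a square root of 19 is 19^((487+1)/4) = 19^122 mod 487.
Repeated squaring: 19^2≡361, 19^4≡292, 19^8≡39, 19^16≡60, 19^32≡191, 19^64≡443 (mod 487).
19^122 = 19^(64+32+16+8+2) ≡ 301 (mod 487).
Check: 301² = 90601 ≡ 19 (mod 487). The two roots are 186 and 301.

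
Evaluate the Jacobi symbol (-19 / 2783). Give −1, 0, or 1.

1

First reduce: -19 ≡ 2764 (mod 2783).
Pull out 2^2: since 2783 ≡ 7 (mod 8), (2/2783) = +1, so (2/2783)^2 = +1.
Reciprocity: 691 ≡ 3 and 2783 ≡ 3 (mod 4), so (691/2783) = −(2783/691).
Reduce top mod 691: now compute (19/691).
Reciprocity: 19 ≡ 3 and 691 ≡ 3 (mod 4), so (19/691) = −(691/19).
Reduce top mod 19: now compute (7/19).
Reciprocity: 7 ≡ 3 and 19 ≡ 3 (mod 4), so (7/19) = −(19/7).
Reduce top mod 7: now compute (5/7).
Reciprocity: 5 ≡ 1 and 7 ≡ 3 (mod 4), so (5/7) = +(7/5).
Reduce top mod 5: now compute (2/5).
Pull out 2: since 5 ≡ 5 (mod 8), (2/5) = -1.
Reached (1/5) = 1. Collecting the sign flips along the way, the symbol is +1.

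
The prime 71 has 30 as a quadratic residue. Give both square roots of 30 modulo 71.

Since 71 ≡ 3 (mod 4), a square root of 30 is 30^((71+1)/4) = 30^18 mod 71.
Repeated squaring: 30^2≡48, 30^4≡32, 30^8≡30, 30^16≡48 (mod 71).
30^18 = 30^(16+2) ≡ 32 (mod 71).
Check: 32² = 1024 ≡ 30 (mod 71). The two roots are 32 and 39.

32, 39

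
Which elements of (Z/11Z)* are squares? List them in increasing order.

1, 3, 4, 5, 9

Square k = 1,…,5 (k and 11−k give the same square):
1²=1, 2²=4, 3²=9, 4²≡5, 5²≡3 (mod 11).
So the quadratic residues mod 11 are {1, 3, 4, 5, 9}.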